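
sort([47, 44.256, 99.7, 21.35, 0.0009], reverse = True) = [99.7, 47, 44.256, 21.35, 0.0009]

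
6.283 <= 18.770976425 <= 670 True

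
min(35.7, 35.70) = 35.7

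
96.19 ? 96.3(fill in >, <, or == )<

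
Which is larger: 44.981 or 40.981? 44.981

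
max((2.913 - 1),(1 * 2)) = 2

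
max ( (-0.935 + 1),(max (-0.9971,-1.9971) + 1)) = 0.065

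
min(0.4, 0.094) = 0.094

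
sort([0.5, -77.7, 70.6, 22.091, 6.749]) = [-77.7, 0.5, 6.749, 22.091, 70.6]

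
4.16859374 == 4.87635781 False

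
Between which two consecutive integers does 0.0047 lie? 0 and 1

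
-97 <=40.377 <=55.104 True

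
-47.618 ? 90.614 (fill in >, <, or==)<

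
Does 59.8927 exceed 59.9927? No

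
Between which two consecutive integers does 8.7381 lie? 8 and 9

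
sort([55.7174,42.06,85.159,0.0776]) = [0.0776,42.06,55.7174,85.159]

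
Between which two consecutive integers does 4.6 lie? 4 and 5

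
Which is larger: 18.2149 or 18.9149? 18.9149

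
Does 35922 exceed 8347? Yes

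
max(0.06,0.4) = 0.4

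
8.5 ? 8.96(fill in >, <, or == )<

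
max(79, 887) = 887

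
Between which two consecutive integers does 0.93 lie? 0 and 1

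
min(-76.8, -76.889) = -76.889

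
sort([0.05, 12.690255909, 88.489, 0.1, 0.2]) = [0.05, 0.1, 0.2, 12.690255909, 88.489]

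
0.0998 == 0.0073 False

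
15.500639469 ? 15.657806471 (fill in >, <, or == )<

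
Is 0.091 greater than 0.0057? Yes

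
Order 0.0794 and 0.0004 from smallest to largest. 0.0004, 0.0794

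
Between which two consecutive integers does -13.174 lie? -14 and -13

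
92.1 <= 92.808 True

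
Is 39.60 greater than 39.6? No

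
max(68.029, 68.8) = 68.8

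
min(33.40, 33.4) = 33.40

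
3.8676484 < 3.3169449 False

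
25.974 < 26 True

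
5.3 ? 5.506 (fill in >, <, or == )<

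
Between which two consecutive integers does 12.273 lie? 12 and 13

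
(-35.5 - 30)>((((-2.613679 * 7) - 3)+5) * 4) False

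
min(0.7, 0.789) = 0.7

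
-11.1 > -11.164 True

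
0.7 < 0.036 False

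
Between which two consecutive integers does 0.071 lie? 0 and 1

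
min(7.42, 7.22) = 7.22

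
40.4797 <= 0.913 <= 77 False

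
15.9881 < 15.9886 True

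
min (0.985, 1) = 0.985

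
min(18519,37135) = 18519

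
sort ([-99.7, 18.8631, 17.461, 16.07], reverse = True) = [18.8631, 17.461, 16.07, -99.7]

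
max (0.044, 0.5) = 0.5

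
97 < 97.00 False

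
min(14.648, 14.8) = 14.648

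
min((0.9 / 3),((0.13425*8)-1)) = 0.074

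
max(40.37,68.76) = 68.76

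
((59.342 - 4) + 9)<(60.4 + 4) True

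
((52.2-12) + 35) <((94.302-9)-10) True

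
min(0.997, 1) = 0.997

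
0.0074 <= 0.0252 True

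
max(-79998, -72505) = -72505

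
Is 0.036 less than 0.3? Yes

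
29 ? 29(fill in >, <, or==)==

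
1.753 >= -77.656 True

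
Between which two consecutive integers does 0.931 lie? 0 and 1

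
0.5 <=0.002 False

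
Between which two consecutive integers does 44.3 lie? 44 and 45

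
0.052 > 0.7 False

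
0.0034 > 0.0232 False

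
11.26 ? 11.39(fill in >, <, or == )<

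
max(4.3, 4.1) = 4.3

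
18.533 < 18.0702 False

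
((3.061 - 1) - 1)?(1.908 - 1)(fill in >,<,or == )>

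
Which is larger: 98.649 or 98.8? 98.8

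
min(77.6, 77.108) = 77.108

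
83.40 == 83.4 True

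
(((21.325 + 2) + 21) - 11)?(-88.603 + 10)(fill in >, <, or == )>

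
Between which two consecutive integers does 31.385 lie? 31 and 32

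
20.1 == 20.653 False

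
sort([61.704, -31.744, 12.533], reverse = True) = [61.704, 12.533, -31.744]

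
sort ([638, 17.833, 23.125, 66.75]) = [17.833, 23.125, 66.75, 638]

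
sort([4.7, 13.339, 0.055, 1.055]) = [0.055, 1.055, 4.7, 13.339]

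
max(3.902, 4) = 4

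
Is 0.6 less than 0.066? No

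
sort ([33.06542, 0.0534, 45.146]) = [0.0534, 33.06542, 45.146]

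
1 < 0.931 False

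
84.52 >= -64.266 True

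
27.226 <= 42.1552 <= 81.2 True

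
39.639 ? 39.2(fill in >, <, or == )>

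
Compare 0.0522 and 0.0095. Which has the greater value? 0.0522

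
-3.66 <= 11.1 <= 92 True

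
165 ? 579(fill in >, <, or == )<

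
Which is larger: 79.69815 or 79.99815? 79.99815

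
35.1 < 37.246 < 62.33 True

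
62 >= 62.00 True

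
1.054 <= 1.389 True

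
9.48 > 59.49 False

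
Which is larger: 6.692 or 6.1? 6.692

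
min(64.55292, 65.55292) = 64.55292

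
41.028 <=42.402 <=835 True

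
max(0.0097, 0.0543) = 0.0543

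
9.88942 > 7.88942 True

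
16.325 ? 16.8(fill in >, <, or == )<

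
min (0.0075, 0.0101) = 0.0075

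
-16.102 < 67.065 True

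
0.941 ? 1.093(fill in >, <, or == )<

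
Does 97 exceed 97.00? No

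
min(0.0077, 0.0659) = 0.0077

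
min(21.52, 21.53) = 21.52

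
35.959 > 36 False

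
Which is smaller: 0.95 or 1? 0.95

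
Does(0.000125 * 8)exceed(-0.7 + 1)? No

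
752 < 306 False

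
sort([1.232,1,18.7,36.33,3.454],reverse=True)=[36.33,18.7,3.454,1.232,1]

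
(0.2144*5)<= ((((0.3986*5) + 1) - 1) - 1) False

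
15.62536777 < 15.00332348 False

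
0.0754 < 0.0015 False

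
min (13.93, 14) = 13.93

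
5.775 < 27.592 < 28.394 True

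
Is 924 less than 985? Yes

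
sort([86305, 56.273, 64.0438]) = [56.273, 64.0438, 86305]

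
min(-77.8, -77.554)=-77.8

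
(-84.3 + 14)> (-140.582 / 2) False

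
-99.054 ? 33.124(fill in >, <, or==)<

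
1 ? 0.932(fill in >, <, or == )>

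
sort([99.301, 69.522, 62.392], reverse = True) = [99.301, 69.522, 62.392]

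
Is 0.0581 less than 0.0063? No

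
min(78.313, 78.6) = 78.313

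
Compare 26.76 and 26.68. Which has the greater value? 26.76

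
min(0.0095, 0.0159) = 0.0095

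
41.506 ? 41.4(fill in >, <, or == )>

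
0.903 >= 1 False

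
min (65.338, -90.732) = -90.732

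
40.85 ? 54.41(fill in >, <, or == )<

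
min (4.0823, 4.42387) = 4.0823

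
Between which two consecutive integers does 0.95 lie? 0 and 1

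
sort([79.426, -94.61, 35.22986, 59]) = [-94.61, 35.22986, 59, 79.426]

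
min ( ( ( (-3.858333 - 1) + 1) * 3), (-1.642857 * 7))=-11.574999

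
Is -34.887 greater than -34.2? No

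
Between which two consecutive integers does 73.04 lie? 73 and 74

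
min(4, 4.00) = 4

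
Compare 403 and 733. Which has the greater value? 733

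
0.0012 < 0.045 True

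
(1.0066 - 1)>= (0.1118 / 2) False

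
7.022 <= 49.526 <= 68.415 True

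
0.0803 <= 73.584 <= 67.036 False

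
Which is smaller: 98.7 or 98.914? 98.7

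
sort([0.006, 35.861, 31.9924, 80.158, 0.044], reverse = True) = [80.158, 35.861, 31.9924, 0.044, 0.006]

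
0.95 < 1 True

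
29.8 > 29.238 True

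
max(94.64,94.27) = 94.64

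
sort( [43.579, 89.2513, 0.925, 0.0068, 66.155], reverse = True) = [89.2513, 66.155, 43.579, 0.925, 0.0068]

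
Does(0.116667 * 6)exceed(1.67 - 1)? Yes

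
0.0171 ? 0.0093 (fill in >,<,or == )>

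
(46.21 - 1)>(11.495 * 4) False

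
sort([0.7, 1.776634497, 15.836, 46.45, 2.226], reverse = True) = [46.45, 15.836, 2.226, 1.776634497, 0.7]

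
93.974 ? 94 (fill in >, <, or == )<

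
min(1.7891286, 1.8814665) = 1.7891286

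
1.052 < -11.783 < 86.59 False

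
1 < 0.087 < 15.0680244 False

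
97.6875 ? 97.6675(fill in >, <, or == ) >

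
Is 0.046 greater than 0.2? No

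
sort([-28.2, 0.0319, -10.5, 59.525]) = [-28.2, -10.5, 0.0319, 59.525]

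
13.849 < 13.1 False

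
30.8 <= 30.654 False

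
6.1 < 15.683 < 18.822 True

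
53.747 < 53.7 False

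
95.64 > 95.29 True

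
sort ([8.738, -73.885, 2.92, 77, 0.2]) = [-73.885, 0.2, 2.92, 8.738, 77]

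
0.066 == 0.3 False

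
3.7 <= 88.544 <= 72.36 False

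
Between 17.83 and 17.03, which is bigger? 17.83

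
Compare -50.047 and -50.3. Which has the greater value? -50.047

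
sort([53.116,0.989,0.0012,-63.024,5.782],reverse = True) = [53.116,5.782,0.989,0.0012,-63.024]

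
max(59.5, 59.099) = 59.5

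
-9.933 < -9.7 True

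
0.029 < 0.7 True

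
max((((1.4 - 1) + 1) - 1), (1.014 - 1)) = 0.4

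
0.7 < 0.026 False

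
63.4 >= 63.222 True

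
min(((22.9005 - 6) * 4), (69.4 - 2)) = 67.4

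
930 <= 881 False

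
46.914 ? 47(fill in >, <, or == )<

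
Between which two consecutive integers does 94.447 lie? 94 and 95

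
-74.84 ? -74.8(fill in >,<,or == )<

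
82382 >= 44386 True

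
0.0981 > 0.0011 True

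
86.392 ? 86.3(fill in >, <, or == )>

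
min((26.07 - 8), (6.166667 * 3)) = 18.07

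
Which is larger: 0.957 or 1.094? 1.094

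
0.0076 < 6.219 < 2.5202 False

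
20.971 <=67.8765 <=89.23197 True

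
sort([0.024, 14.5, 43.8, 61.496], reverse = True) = [61.496, 43.8, 14.5, 0.024]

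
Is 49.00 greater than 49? No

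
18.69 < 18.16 False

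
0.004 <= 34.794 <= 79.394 True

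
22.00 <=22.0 True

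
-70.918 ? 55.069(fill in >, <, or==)<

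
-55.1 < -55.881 False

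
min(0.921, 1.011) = 0.921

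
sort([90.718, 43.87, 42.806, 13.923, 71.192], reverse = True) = [90.718, 71.192, 43.87, 42.806, 13.923]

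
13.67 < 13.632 False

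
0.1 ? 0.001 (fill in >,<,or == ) >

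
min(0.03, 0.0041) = 0.0041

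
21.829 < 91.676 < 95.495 True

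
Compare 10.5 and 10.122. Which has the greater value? 10.5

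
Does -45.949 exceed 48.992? No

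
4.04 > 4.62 False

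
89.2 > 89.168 True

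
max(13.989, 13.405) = 13.989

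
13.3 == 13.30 True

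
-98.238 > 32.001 False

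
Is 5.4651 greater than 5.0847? Yes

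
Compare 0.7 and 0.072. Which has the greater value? 0.7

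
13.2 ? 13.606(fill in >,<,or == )<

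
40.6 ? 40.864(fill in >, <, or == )<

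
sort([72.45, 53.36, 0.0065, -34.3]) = [-34.3, 0.0065, 53.36, 72.45]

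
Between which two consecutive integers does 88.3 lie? 88 and 89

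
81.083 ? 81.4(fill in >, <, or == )<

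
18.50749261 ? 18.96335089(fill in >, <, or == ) <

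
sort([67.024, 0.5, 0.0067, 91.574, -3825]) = [-3825, 0.0067, 0.5, 67.024, 91.574]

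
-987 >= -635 False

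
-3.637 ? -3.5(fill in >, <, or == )<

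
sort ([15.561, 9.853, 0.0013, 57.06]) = [0.0013, 9.853, 15.561, 57.06]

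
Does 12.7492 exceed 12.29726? Yes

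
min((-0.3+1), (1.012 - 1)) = 0.012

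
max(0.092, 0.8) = 0.8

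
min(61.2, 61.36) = 61.2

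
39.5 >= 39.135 True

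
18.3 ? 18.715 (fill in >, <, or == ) <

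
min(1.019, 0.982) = 0.982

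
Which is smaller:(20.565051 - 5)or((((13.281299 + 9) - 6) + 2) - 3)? ((((13.281299 + 9) - 6) + 2) - 3)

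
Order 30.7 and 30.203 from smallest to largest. 30.203, 30.7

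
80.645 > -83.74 True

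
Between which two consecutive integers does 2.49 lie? 2 and 3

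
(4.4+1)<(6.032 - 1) False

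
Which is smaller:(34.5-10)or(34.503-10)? (34.5-10)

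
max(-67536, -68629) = -67536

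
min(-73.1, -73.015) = -73.1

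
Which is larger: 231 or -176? 231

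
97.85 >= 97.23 True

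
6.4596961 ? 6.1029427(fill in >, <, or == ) >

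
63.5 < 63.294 False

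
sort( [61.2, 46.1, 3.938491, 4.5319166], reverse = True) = [61.2, 46.1, 4.5319166, 3.938491]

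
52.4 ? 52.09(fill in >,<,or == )>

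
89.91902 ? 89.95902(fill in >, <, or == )<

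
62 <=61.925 False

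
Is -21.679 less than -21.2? Yes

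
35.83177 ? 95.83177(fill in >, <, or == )<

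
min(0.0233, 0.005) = 0.005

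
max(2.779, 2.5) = 2.779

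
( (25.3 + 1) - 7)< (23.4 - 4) True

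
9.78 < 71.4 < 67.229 False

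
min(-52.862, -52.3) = -52.862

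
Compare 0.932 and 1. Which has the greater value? 1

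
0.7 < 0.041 False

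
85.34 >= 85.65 False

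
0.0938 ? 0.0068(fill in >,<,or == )>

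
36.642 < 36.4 False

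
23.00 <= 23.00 True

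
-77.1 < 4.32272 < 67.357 True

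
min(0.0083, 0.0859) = 0.0083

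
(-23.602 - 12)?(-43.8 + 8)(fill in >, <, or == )>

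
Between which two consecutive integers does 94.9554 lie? 94 and 95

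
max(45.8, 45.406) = 45.8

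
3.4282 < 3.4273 False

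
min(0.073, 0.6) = 0.073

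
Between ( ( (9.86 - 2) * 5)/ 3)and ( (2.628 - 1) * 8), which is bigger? ( ( (9.86 - 2) * 5)/ 3)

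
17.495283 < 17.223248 False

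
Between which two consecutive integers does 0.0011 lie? 0 and 1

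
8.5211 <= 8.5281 True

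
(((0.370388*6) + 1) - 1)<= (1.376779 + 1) True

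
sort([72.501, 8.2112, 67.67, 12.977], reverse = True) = [72.501, 67.67, 12.977, 8.2112]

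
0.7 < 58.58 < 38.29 False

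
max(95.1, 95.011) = 95.1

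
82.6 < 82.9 True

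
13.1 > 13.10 False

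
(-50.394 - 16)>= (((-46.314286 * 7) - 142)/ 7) True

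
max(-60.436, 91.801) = 91.801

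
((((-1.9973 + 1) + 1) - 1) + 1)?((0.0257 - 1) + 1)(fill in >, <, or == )<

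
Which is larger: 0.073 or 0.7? 0.7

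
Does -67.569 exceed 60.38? No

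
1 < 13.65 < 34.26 True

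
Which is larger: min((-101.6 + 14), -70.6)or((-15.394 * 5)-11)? min((-101.6 + 14), -70.6)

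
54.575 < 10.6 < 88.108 False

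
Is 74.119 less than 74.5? Yes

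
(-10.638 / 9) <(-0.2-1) False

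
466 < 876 True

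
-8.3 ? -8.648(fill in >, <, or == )>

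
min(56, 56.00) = 56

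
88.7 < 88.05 False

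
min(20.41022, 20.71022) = 20.41022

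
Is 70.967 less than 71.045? Yes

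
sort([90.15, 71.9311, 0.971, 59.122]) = [0.971, 59.122, 71.9311, 90.15]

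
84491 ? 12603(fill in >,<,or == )>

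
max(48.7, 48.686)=48.7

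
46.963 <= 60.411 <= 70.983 True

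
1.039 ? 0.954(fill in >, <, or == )>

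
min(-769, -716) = -769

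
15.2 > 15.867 False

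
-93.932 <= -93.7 True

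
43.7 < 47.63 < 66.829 True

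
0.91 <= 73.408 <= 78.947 True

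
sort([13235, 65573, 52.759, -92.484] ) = [-92.484, 52.759, 13235, 65573]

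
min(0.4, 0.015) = 0.015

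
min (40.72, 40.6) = 40.6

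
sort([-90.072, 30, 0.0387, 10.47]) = [-90.072, 0.0387, 10.47, 30]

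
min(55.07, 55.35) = 55.07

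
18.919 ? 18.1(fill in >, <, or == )>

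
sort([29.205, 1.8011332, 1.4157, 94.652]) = [1.4157, 1.8011332, 29.205, 94.652]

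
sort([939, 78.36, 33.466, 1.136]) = [1.136, 33.466, 78.36, 939]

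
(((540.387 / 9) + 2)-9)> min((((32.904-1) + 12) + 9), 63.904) True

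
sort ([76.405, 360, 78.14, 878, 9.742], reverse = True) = [878, 360, 78.14, 76.405, 9.742]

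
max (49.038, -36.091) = 49.038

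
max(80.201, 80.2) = 80.201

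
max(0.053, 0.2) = 0.2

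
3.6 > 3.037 True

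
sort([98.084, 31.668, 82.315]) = [31.668, 82.315, 98.084]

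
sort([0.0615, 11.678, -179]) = [-179, 0.0615, 11.678]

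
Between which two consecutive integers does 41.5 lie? 41 and 42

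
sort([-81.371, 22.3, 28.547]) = [-81.371, 22.3, 28.547]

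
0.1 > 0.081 True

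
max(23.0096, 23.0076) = 23.0096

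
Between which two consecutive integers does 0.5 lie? 0 and 1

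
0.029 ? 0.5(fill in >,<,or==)<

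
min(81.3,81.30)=81.3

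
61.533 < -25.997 False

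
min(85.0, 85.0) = 85.0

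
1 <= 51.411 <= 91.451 True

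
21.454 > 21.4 True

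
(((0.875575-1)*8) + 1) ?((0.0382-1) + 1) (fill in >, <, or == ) <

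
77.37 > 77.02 True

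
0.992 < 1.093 True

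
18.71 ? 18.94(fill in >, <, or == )<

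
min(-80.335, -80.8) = -80.8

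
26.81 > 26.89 False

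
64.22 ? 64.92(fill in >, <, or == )<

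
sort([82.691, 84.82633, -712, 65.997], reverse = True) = [84.82633, 82.691, 65.997, -712]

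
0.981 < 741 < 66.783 False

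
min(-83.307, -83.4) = -83.4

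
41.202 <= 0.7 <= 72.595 False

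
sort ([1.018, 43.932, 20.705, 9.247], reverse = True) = [43.932, 20.705, 9.247, 1.018]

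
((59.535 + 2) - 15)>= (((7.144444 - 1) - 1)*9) True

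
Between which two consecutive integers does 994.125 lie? 994 and 995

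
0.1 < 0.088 False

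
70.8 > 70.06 True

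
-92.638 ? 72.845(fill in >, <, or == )<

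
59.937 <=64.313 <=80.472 True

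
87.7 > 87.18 True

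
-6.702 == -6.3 False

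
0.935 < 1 True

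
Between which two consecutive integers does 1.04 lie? 1 and 2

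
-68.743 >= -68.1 False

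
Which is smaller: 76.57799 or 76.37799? 76.37799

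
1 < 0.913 False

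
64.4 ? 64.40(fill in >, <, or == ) ==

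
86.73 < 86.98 True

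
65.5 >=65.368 True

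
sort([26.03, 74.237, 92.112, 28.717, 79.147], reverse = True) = [92.112, 79.147, 74.237, 28.717, 26.03]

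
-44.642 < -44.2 True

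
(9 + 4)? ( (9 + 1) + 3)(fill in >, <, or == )==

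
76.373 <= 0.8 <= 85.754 False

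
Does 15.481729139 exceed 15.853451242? No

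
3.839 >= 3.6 True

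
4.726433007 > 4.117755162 True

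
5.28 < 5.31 True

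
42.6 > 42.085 True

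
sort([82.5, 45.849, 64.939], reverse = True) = [82.5, 64.939, 45.849]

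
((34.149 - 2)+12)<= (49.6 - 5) True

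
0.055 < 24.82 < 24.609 False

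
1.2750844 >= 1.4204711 False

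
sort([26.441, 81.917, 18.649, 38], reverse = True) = [81.917, 38, 26.441, 18.649]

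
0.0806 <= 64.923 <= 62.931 False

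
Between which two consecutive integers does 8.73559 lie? 8 and 9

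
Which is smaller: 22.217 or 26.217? 22.217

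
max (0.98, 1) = 1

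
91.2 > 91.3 False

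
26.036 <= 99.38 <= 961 True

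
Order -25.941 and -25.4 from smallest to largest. -25.941, -25.4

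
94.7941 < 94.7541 False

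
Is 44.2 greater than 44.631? No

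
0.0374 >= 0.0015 True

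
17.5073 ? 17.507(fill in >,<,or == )>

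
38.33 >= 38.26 True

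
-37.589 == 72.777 False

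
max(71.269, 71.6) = 71.6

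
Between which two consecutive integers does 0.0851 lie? 0 and 1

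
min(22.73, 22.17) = 22.17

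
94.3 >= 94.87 False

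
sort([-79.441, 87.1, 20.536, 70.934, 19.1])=[-79.441, 19.1, 20.536, 70.934, 87.1]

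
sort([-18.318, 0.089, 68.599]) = [-18.318, 0.089, 68.599]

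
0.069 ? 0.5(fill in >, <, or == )<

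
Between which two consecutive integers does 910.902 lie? 910 and 911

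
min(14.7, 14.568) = 14.568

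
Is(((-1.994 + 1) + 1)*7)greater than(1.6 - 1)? No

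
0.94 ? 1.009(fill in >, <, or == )<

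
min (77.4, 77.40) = 77.4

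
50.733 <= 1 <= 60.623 False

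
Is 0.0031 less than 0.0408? Yes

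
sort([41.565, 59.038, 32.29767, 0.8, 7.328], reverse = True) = [59.038, 41.565, 32.29767, 7.328, 0.8]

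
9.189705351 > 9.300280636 False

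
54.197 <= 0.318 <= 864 False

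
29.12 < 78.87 True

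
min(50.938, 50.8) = 50.8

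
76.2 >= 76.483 False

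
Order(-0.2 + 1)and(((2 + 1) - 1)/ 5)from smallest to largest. (((2 + 1) - 1)/ 5), (-0.2 + 1)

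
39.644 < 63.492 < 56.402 False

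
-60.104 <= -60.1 True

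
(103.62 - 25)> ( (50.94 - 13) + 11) True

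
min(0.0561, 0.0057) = 0.0057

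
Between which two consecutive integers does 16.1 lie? 16 and 17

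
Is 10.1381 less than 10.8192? Yes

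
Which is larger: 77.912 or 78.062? 78.062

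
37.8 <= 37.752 False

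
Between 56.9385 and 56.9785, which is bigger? 56.9785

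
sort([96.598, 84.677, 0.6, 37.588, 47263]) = [0.6, 37.588, 84.677, 96.598, 47263]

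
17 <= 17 True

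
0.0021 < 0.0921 True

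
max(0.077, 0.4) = 0.4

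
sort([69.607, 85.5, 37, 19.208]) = [19.208, 37, 69.607, 85.5]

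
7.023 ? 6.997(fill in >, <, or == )>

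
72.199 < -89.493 False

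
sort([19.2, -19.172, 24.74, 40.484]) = [-19.172, 19.2, 24.74, 40.484]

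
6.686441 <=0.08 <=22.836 False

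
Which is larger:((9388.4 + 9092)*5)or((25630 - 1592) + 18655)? ((9388.4 + 9092)*5)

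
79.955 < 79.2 False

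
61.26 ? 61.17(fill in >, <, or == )>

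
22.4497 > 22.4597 False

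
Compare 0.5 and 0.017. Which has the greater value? 0.5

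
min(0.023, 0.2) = 0.023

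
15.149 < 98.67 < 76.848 False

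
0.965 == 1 False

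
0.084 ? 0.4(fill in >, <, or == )<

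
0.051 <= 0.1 True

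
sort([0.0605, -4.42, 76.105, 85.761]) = [-4.42, 0.0605, 76.105, 85.761]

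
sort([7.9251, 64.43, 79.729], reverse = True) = [79.729, 64.43, 7.9251]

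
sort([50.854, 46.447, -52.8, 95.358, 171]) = [-52.8, 46.447, 50.854, 95.358, 171]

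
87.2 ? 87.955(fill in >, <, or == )<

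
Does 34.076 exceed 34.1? No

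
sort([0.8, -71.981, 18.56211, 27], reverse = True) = [27, 18.56211, 0.8, -71.981]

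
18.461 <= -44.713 False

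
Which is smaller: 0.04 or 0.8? 0.04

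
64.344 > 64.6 False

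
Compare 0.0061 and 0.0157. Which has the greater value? 0.0157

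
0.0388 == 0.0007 False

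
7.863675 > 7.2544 True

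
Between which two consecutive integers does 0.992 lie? 0 and 1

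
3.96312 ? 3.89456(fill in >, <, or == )>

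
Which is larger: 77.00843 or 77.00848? 77.00848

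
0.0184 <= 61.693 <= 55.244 False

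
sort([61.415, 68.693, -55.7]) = [-55.7, 61.415, 68.693]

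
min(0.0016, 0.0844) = 0.0016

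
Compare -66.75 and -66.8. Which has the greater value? -66.75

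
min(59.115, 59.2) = 59.115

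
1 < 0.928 False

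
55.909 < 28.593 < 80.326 False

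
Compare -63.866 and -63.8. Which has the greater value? -63.8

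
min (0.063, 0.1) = 0.063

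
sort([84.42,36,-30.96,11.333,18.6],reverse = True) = [84.42,36,18.6,11.333,-30.96]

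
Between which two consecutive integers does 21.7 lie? 21 and 22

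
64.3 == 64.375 False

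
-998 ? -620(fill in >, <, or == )<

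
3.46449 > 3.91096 False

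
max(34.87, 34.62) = 34.87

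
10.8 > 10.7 True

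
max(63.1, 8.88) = 63.1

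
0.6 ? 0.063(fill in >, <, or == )>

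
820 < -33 False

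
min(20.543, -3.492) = -3.492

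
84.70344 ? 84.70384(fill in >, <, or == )<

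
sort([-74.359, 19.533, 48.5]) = [-74.359, 19.533, 48.5]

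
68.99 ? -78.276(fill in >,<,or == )>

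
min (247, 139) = 139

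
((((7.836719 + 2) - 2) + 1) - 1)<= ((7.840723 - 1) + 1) True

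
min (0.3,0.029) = 0.029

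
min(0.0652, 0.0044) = 0.0044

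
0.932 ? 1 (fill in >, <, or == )<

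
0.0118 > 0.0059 True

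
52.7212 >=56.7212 False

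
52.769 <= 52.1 False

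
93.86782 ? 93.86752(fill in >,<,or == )>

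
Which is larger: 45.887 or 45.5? 45.887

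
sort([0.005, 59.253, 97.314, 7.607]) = [0.005, 7.607, 59.253, 97.314]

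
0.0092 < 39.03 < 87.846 True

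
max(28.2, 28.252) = 28.252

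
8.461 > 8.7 False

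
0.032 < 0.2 True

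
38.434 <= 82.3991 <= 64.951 False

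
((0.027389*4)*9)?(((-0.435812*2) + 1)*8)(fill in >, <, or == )<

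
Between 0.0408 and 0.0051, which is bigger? 0.0408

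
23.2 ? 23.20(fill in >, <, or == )==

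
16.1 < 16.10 False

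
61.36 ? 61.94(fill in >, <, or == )<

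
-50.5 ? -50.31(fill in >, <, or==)<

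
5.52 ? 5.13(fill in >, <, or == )>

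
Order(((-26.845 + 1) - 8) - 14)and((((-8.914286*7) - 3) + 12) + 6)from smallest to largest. (((-26.845 + 1) - 8) - 14), ((((-8.914286*7) - 3) + 12) + 6)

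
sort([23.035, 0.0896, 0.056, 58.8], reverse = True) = [58.8, 23.035, 0.0896, 0.056]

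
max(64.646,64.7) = 64.7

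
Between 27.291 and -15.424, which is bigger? 27.291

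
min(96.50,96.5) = 96.50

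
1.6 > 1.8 False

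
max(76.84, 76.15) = 76.84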